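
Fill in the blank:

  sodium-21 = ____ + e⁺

Ne-21

Conserve mass number: 21 = A + 0, so A = 21.
Conserve atomic number: 11 = Z + 1, so Z = 10.
Z = 10 is neon, so the species is neon-21.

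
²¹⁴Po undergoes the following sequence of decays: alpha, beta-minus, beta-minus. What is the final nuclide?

Po-210

Start: (A, Z) = (214, 84).
After α: (210, 82).
After β⁻: (210, 83).
After β⁻: (210, 84).
Z = 84 is polonium.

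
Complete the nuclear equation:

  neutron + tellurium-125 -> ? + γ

Te-126

Conserve mass number: 1 + 125 = A + 0, so A = 126.
Conserve atomic number: 0 + 52 = Z + 0, so Z = 52.
Z = 52 is tellurium, so the species is tellurium-126.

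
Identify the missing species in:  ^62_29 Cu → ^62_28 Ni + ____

Conserve mass number: 62 = 62 + A, so A = 0.
Conserve atomic number: 29 = 28 + Z, so Z = 1.
A = 0 and Z = 1 is ^0_1 e — a positron.

positron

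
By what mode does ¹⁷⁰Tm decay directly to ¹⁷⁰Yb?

ΔA = 170 − 170 = 0; ΔZ = 70 − 69 = +1.
A is unchanged and Z rises by 1 — a neutron has become a proton (β⁻ decay).

beta-minus decay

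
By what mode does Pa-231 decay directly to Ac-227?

ΔA = 227 − 231 = -4; ΔZ = 89 − 91 = -2.
A drops by 4 and Z drops by 2 — the signature of alpha emission.

alpha decay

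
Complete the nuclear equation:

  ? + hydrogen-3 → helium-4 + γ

Conserve mass number: A + 3 = 4 + 0, so A = 1.
Conserve atomic number: Z + 1 = 2 + 0, so Z = 1.
A = 1 and Z = 1 is hydrogen-1 — a proton.

proton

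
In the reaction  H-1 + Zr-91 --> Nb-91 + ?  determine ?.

neutron

Conserve mass number: 1 + 91 = 91 + A, so A = 1.
Conserve atomic number: 1 + 40 = 41 + Z, so Z = 0.
A = 1 and Z = 0 is n — a neutron.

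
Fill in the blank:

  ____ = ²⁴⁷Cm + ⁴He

Conserve mass number: A = 247 + 4, so A = 251.
Conserve atomic number: Z = 96 + 2, so Z = 98.
Z = 98 is californium, so the species is ²⁵¹Cf.

Cf-251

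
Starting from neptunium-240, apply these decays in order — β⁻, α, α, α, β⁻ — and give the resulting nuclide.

Start: (A, Z) = (240, 93).
After β⁻: (240, 94).
After α: (236, 92).
After α: (232, 90).
After α: (228, 88).
After β⁻: (228, 89).
Z = 89 is actinium.

Ac-228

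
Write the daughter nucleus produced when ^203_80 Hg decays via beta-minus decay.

Beta-minus decay: mass number changes by +0, atomic number by +1.
A: 203 = 203; Z: 80 + 1 = 81.
Z = 81 is thallium, so the daughter is ^203_81 Tl.

Tl-203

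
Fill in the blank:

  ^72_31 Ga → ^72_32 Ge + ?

beta-minus particle

Conserve mass number: 72 = 72 + A, so A = 0.
Conserve atomic number: 31 = 32 + Z, so Z = -1.
A = 0 and Z = -1 is ^0_-1 e — a beta-minus particle.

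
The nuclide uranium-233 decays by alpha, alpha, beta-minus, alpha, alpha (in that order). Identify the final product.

Start: (A, Z) = (233, 92).
After α: (229, 90).
After α: (225, 88).
After β⁻: (225, 89).
After α: (221, 87).
After α: (217, 85).
Z = 85 is astatine.

At-217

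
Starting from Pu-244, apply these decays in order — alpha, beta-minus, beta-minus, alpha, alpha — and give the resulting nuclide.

Th-232

Start: (A, Z) = (244, 94).
After α: (240, 92).
After β⁻: (240, 93).
After β⁻: (240, 94).
After α: (236, 92).
After α: (232, 90).
Z = 90 is thorium.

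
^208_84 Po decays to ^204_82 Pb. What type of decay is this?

alpha decay

ΔA = 204 − 208 = -4; ΔZ = 82 − 84 = -2.
A drops by 4 and Z drops by 2 — the signature of alpha emission.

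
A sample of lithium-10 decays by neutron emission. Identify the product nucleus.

Li-9

Neutron emission: mass number changes by -1, atomic number by +0.
A: 10 − 1 = 9; Z: 3 = 3.
Z = 3 is lithium, so the daughter is lithium-9.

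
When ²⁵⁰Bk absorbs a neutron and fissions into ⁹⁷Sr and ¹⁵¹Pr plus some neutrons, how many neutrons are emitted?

Conserve mass number: 251 = 97 + 151 + k, so k = 251 − 248 = 3.
Check atomic number: 97 = 38 + 59 + 0 = 97. ✓

3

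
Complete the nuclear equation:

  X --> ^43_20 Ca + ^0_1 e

Sc-43

Conserve mass number: A = 43 + 0, so A = 43.
Conserve atomic number: Z = 20 + 1, so Z = 21.
Z = 21 is scandium, so the species is ^43_21 Sc.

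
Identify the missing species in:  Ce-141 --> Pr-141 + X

beta-minus particle

Conserve mass number: 141 = 141 + A, so A = 0.
Conserve atomic number: 58 = 59 + Z, so Z = -1.
A = 0 and Z = -1 is e⁻ — a beta-minus particle.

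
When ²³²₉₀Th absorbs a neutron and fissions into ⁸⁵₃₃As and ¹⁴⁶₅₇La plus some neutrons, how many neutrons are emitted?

Conserve mass number: 233 = 85 + 146 + k, so k = 233 − 231 = 2.
Check atomic number: 90 = 33 + 57 + 0 = 90. ✓

2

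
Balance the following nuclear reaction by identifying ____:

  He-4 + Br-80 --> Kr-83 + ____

Conserve mass number: 4 + 80 = 83 + A, so A = 1.
Conserve atomic number: 2 + 35 = 36 + Z, so Z = 1.
A = 1 and Z = 1 is H-1 — a proton.

proton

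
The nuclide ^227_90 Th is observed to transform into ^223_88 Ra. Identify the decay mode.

ΔA = 223 − 227 = -4; ΔZ = 88 − 90 = -2.
A drops by 4 and Z drops by 2 — the signature of alpha emission.

alpha decay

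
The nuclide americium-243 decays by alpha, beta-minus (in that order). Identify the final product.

Pu-239

Start: (A, Z) = (243, 95).
After α: (239, 93).
After β⁻: (239, 94).
Z = 94 is plutonium.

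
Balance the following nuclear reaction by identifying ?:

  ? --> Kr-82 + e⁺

Rb-82

Conserve mass number: A = 82 + 0, so A = 82.
Conserve atomic number: Z = 36 + 1, so Z = 37.
Z = 37 is rubidium, so the species is Rb-82.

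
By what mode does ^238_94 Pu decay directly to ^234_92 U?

alpha decay

ΔA = 234 − 238 = -4; ΔZ = 92 − 94 = -2.
A drops by 4 and Z drops by 2 — the signature of alpha emission.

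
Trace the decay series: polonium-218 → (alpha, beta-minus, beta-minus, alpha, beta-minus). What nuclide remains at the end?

Bi-210

Start: (A, Z) = (218, 84).
After α: (214, 82).
After β⁻: (214, 83).
After β⁻: (214, 84).
After α: (210, 82).
After β⁻: (210, 83).
Z = 83 is bismuth.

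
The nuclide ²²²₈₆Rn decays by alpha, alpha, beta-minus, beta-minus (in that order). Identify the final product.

Start: (A, Z) = (222, 86).
After α: (218, 84).
After α: (214, 82).
After β⁻: (214, 83).
After β⁻: (214, 84).
Z = 84 is polonium.

Po-214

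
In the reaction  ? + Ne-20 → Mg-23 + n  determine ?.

Conserve mass number: A + 20 = 23 + 1, so A = 4.
Conserve atomic number: Z + 10 = 12 + 0, so Z = 2.
A = 4 and Z = 2 is He-4 — an alpha particle.

alpha particle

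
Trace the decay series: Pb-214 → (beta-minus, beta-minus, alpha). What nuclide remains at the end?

Pb-210

Start: (A, Z) = (214, 82).
After β⁻: (214, 83).
After β⁻: (214, 84).
After α: (210, 82).
Z = 82 is lead.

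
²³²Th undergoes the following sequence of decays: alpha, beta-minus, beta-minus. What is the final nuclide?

Start: (A, Z) = (232, 90).
After α: (228, 88).
After β⁻: (228, 89).
After β⁻: (228, 90).
Z = 90 is thorium.

Th-228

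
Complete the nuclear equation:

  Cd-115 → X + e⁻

In-115

Conserve mass number: 115 = A + 0, so A = 115.
Conserve atomic number: 48 = Z − 1, so Z = 49.
Z = 49 is indium, so the species is In-115.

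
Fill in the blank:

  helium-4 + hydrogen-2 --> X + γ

Li-6

Conserve mass number: 4 + 2 = A + 0, so A = 6.
Conserve atomic number: 2 + 1 = Z + 0, so Z = 3.
Z = 3 is lithium, so the species is lithium-6.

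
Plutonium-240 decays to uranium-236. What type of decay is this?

ΔA = 236 − 240 = -4; ΔZ = 92 − 94 = -2.
A drops by 4 and Z drops by 2 — the signature of alpha emission.

alpha decay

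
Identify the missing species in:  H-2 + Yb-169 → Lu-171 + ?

Conserve mass number: 2 + 169 = 171 + A, so A = 0.
Conserve atomic number: 1 + 70 = 71 + Z, so Z = 0.
A = 0 and Z = 0 is γ — a gamma ray.

gamma ray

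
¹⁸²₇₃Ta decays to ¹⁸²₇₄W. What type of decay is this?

ΔA = 182 − 182 = 0; ΔZ = 74 − 73 = +1.
A is unchanged and Z rises by 1 — a neutron has become a proton (β⁻ decay).

beta-minus decay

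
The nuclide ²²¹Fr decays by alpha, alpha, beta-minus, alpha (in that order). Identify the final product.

Pb-209

Start: (A, Z) = (221, 87).
After α: (217, 85).
After α: (213, 83).
After β⁻: (213, 84).
After α: (209, 82).
Z = 82 is lead.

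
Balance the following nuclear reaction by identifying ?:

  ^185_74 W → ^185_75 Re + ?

beta-minus particle

Conserve mass number: 185 = 185 + A, so A = 0.
Conserve atomic number: 74 = 75 + Z, so Z = -1.
A = 0 and Z = -1 is ^0_-1 e — a beta-minus particle.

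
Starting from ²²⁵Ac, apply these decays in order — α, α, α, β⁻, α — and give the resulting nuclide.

Pb-209

Start: (A, Z) = (225, 89).
After α: (221, 87).
After α: (217, 85).
After α: (213, 83).
After β⁻: (213, 84).
After α: (209, 82).
Z = 82 is lead.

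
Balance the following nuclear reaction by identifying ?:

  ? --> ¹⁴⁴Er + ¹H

Conserve mass number: A = 144 + 1, so A = 145.
Conserve atomic number: Z = 68 + 1, so Z = 69.
Z = 69 is thulium, so the species is ¹⁴⁵Tm.

Tm-145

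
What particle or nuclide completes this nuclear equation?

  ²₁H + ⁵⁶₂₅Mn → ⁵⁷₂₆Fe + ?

neutron

Conserve mass number: 2 + 56 = 57 + A, so A = 1.
Conserve atomic number: 1 + 25 = 26 + Z, so Z = 0.
A = 1 and Z = 0 is ¹₀n — a neutron.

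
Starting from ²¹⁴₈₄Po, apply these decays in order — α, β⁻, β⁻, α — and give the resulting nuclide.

Start: (A, Z) = (214, 84).
After α: (210, 82).
After β⁻: (210, 83).
After β⁻: (210, 84).
After α: (206, 82).
Z = 82 is lead.

Pb-206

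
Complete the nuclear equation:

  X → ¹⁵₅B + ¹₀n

Conserve mass number: A = 15 + 1, so A = 16.
Conserve atomic number: Z = 5 + 0, so Z = 5.
Z = 5 is boron, so the species is ¹⁶₅B.

B-16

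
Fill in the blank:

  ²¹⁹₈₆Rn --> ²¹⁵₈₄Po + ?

alpha particle

Conserve mass number: 219 = 215 + A, so A = 4.
Conserve atomic number: 86 = 84 + Z, so Z = 2.
A = 4 and Z = 2 is ⁴₂He — an alpha particle.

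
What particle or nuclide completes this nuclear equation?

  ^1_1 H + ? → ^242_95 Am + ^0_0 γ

Conserve mass number: 1 + A = 242 + 0, so A = 241.
Conserve atomic number: 1 + Z = 95 + 0, so Z = 94.
Z = 94 is plutonium, so the species is ^241_94 Pu.

Pu-241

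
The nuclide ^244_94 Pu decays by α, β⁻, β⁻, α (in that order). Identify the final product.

Start: (A, Z) = (244, 94).
After α: (240, 92).
After β⁻: (240, 93).
After β⁻: (240, 94).
After α: (236, 92).
Z = 92 is uranium.

U-236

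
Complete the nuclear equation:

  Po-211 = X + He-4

Pb-207

Conserve mass number: 211 = A + 4, so A = 207.
Conserve atomic number: 84 = Z + 2, so Z = 82.
Z = 82 is lead, so the species is Pb-207.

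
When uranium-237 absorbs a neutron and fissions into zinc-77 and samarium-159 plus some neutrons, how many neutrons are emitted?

2

Conserve mass number: 238 = 77 + 159 + k, so k = 238 − 236 = 2.
Check atomic number: 92 = 30 + 62 + 0 = 92. ✓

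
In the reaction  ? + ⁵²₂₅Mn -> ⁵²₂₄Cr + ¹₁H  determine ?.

neutron

Conserve mass number: A + 52 = 52 + 1, so A = 1.
Conserve atomic number: Z + 25 = 24 + 1, so Z = 0.
A = 1 and Z = 0 is ¹₀n — a neutron.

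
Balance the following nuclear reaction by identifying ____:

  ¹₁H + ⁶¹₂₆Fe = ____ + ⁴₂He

Mn-58

Conserve mass number: 1 + 61 = A + 4, so A = 58.
Conserve atomic number: 1 + 26 = Z + 2, so Z = 25.
Z = 25 is manganese, so the species is ⁵⁸₂₅Mn.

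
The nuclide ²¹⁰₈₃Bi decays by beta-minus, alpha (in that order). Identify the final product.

Pb-206

Start: (A, Z) = (210, 83).
After β⁻: (210, 84).
After α: (206, 82).
Z = 82 is lead.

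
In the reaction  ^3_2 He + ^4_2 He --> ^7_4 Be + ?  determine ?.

gamma ray

Conserve mass number: 3 + 4 = 7 + A, so A = 0.
Conserve atomic number: 2 + 2 = 4 + Z, so Z = 0.
A = 0 and Z = 0 is ^0_0 γ — a gamma ray.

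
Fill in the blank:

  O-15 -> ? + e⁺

N-15

Conserve mass number: 15 = A + 0, so A = 15.
Conserve atomic number: 8 = Z + 1, so Z = 7.
Z = 7 is nitrogen, so the species is N-15.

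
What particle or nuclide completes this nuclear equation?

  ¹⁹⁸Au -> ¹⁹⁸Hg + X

Conserve mass number: 198 = 198 + A, so A = 0.
Conserve atomic number: 79 = 80 + Z, so Z = -1.
A = 0 and Z = -1 is e⁻ — a beta-minus particle.

beta-minus particle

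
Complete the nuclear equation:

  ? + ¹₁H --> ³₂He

deuteron

Conserve mass number: A + 1 = 3, so A = 2.
Conserve atomic number: Z + 1 = 2, so Z = 1.
A = 2 and Z = 1 is ²₁H — a deuteron.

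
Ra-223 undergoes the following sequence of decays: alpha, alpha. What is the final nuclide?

Start: (A, Z) = (223, 88).
After α: (219, 86).
After α: (215, 84).
Z = 84 is polonium.

Po-215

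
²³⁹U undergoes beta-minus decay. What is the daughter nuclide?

Beta-minus decay: mass number changes by +0, atomic number by +1.
A: 239 = 239; Z: 92 + 1 = 93.
Z = 93 is neptunium, so the daughter is ²³⁹Np.

Np-239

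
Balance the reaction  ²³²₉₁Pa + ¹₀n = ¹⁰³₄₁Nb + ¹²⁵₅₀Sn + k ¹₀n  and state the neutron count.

5

Conserve mass number: 233 = 103 + 125 + k, so k = 233 − 228 = 5.
Check atomic number: 91 = 41 + 50 + 0 = 91. ✓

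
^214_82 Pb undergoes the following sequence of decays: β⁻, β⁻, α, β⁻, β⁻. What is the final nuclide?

Start: (A, Z) = (214, 82).
After β⁻: (214, 83).
After β⁻: (214, 84).
After α: (210, 82).
After β⁻: (210, 83).
After β⁻: (210, 84).
Z = 84 is polonium.

Po-210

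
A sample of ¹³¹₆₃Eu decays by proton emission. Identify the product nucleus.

Proton emission: mass number changes by -1, atomic number by -1.
A: 131 − 1 = 130; Z: 63 − 1 = 62.
Z = 62 is samarium, so the daughter is ¹³⁰₆₂Sm.

Sm-130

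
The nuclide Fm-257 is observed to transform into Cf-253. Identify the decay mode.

alpha decay

ΔA = 253 − 257 = -4; ΔZ = 98 − 100 = -2.
A drops by 4 and Z drops by 2 — the signature of alpha emission.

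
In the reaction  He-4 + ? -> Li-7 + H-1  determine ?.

alpha particle

Conserve mass number: 4 + A = 7 + 1, so A = 4.
Conserve atomic number: 2 + Z = 3 + 1, so Z = 2.
A = 4 and Z = 2 is He-4 — an alpha particle.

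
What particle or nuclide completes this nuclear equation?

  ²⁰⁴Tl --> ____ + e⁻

Conserve mass number: 204 = A + 0, so A = 204.
Conserve atomic number: 81 = Z − 1, so Z = 82.
Z = 82 is lead, so the species is ²⁰⁴Pb.

Pb-204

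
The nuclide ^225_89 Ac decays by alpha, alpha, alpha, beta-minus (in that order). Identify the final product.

Po-213

Start: (A, Z) = (225, 89).
After α: (221, 87).
After α: (217, 85).
After α: (213, 83).
After β⁻: (213, 84).
Z = 84 is polonium.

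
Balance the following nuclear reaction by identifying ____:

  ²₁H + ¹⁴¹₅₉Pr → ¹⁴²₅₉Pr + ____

Conserve mass number: 2 + 141 = 142 + A, so A = 1.
Conserve atomic number: 1 + 59 = 59 + Z, so Z = 1.
A = 1 and Z = 1 is ¹₁H — a proton.

proton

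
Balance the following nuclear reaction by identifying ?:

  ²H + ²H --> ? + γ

Conserve mass number: 2 + 2 = A + 0, so A = 4.
Conserve atomic number: 1 + 1 = Z + 0, so Z = 2.
A = 4 and Z = 2 is ⁴He — an alpha particle.

He-4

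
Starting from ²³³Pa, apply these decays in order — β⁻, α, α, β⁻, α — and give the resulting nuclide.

Start: (A, Z) = (233, 91).
After β⁻: (233, 92).
After α: (229, 90).
After α: (225, 88).
After β⁻: (225, 89).
After α: (221, 87).
Z = 87 is francium.

Fr-221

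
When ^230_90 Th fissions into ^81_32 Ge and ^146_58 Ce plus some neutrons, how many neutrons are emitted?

Conserve mass number: 230 = 81 + 146 + k, so k = 230 − 227 = 3.
Check atomic number: 90 = 32 + 58 + 0 = 90. ✓

3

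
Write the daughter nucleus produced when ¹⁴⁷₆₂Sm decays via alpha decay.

Alpha decay: mass number changes by -4, atomic number by -2.
A: 147 − 4 = 143; Z: 62 − 2 = 60.
Z = 60 is neodymium, so the daughter is ¹⁴³₆₀Nd.

Nd-143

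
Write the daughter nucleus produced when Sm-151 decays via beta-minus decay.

Beta-minus decay: mass number changes by +0, atomic number by +1.
A: 151 = 151; Z: 62 + 1 = 63.
Z = 63 is europium, so the daughter is Eu-151.

Eu-151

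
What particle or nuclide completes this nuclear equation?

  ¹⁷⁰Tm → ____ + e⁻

Conserve mass number: 170 = A + 0, so A = 170.
Conserve atomic number: 69 = Z − 1, so Z = 70.
Z = 70 is ytterbium, so the species is ¹⁷⁰Yb.

Yb-170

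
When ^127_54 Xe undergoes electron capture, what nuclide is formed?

I-127

Electron capture: mass number changes by +0, atomic number by -1.
A: 127 = 127; Z: 54 − 1 = 53.
Z = 53 is iodine, so the daughter is ^127_53 I.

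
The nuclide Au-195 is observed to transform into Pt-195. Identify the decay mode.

beta-plus decay or electron capture

ΔA = 195 − 195 = 0; ΔZ = 78 − 79 = -1.
A is unchanged and Z drops by 1 — a proton has become a neutron (β⁺ emission or electron capture).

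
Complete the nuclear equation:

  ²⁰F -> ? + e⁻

Conserve mass number: 20 = A + 0, so A = 20.
Conserve atomic number: 9 = Z − 1, so Z = 10.
Z = 10 is neon, so the species is ²⁰Ne.

Ne-20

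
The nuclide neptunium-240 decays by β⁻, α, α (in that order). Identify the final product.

Start: (A, Z) = (240, 93).
After β⁻: (240, 94).
After α: (236, 92).
After α: (232, 90).
Z = 90 is thorium.

Th-232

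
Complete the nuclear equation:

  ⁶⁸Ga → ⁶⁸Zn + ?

positron

Conserve mass number: 68 = 68 + A, so A = 0.
Conserve atomic number: 31 = 30 + Z, so Z = 1.
A = 0 and Z = 1 is e⁺ — a positron.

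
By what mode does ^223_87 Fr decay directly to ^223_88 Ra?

beta-minus decay

ΔA = 223 − 223 = 0; ΔZ = 88 − 87 = +1.
A is unchanged and Z rises by 1 — a neutron has become a proton (β⁻ decay).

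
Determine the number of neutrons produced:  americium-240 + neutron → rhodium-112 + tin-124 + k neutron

Conserve mass number: 241 = 112 + 124 + k, so k = 241 − 236 = 5.
Check atomic number: 95 = 45 + 50 + 0 = 95. ✓

5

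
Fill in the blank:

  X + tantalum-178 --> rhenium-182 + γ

Conserve mass number: A + 178 = 182 + 0, so A = 4.
Conserve atomic number: Z + 73 = 75 + 0, so Z = 2.
A = 4 and Z = 2 is helium-4 — an alpha particle.

alpha particle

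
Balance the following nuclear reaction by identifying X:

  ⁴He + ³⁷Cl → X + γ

Conserve mass number: 4 + 37 = A + 0, so A = 41.
Conserve atomic number: 2 + 17 = Z + 0, so Z = 19.
Z = 19 is potassium, so the species is ⁴¹K.

K-41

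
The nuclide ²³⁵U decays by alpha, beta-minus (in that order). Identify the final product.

Start: (A, Z) = (235, 92).
After α: (231, 90).
After β⁻: (231, 91).
Z = 91 is protactinium.

Pa-231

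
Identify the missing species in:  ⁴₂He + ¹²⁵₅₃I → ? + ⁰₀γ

Cs-129

Conserve mass number: 4 + 125 = A + 0, so A = 129.
Conserve atomic number: 2 + 53 = Z + 0, so Z = 55.
Z = 55 is caesium, so the species is ¹²⁹₅₅Cs.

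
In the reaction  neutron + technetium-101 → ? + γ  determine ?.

Conserve mass number: 1 + 101 = A + 0, so A = 102.
Conserve atomic number: 0 + 43 = Z + 0, so Z = 43.
Z = 43 is technetium, so the species is technetium-102.

Tc-102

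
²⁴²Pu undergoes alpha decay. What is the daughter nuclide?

Alpha decay: mass number changes by -4, atomic number by -2.
A: 242 − 4 = 238; Z: 94 − 2 = 92.
Z = 92 is uranium, so the daughter is ²³⁸U.

U-238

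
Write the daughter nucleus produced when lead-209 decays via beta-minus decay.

Bi-209

Beta-minus decay: mass number changes by +0, atomic number by +1.
A: 209 = 209; Z: 82 + 1 = 83.
Z = 83 is bismuth, so the daughter is bismuth-209.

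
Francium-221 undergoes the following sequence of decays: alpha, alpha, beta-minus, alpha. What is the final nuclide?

Pb-209

Start: (A, Z) = (221, 87).
After α: (217, 85).
After α: (213, 83).
After β⁻: (213, 84).
After α: (209, 82).
Z = 82 is lead.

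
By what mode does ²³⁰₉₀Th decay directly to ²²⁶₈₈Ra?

ΔA = 226 − 230 = -4; ΔZ = 88 − 90 = -2.
A drops by 4 and Z drops by 2 — the signature of alpha emission.

alpha decay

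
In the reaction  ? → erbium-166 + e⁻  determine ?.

Conserve mass number: A = 166 + 0, so A = 166.
Conserve atomic number: Z = 68 − 1, so Z = 67.
Z = 67 is holmium, so the species is holmium-166.

Ho-166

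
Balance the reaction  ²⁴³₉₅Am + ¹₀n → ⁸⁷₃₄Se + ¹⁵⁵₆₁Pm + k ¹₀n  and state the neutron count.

2

Conserve mass number: 244 = 87 + 155 + k, so k = 244 − 242 = 2.
Check atomic number: 95 = 34 + 61 + 0 = 95. ✓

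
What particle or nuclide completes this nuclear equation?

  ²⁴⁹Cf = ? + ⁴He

Conserve mass number: 249 = A + 4, so A = 245.
Conserve atomic number: 98 = Z + 2, so Z = 96.
Z = 96 is curium, so the species is ²⁴⁵Cm.

Cm-245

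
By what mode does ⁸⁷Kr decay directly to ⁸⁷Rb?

ΔA = 87 − 87 = 0; ΔZ = 37 − 36 = +1.
A is unchanged and Z rises by 1 — a neutron has become a proton (β⁻ decay).

beta-minus decay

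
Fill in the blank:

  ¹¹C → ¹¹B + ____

Conserve mass number: 11 = 11 + A, so A = 0.
Conserve atomic number: 6 = 5 + Z, so Z = 1.
A = 0 and Z = 1 is e⁺ — a positron.

positron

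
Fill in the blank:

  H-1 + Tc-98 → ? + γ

Ru-99

Conserve mass number: 1 + 98 = A + 0, so A = 99.
Conserve atomic number: 1 + 43 = Z + 0, so Z = 44.
Z = 44 is ruthenium, so the species is Ru-99.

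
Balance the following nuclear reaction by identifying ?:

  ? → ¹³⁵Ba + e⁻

Cs-135

Conserve mass number: A = 135 + 0, so A = 135.
Conserve atomic number: Z = 56 − 1, so Z = 55.
Z = 55 is caesium, so the species is ¹³⁵Cs.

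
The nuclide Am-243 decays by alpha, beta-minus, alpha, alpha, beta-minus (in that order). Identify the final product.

Pa-231

Start: (A, Z) = (243, 95).
After α: (239, 93).
After β⁻: (239, 94).
After α: (235, 92).
After α: (231, 90).
After β⁻: (231, 91).
Z = 91 is protactinium.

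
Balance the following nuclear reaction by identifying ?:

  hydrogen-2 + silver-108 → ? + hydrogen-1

Ag-109

Conserve mass number: 2 + 108 = A + 1, so A = 109.
Conserve atomic number: 1 + 47 = Z + 1, so Z = 47.
Z = 47 is silver, so the species is silver-109.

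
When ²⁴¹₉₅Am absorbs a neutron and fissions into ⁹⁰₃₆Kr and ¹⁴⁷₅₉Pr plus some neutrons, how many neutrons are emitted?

Conserve mass number: 242 = 90 + 147 + k, so k = 242 − 237 = 5.
Check atomic number: 95 = 36 + 59 + 0 = 95. ✓

5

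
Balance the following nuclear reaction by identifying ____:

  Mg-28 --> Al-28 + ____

Conserve mass number: 28 = 28 + A, so A = 0.
Conserve atomic number: 12 = 13 + Z, so Z = -1.
A = 0 and Z = -1 is e⁻ — a beta-minus particle.

beta-minus particle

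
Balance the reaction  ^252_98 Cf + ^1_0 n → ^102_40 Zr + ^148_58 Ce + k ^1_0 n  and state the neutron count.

3

Conserve mass number: 253 = 102 + 148 + k, so k = 253 − 250 = 3.
Check atomic number: 98 = 40 + 58 + 0 = 98. ✓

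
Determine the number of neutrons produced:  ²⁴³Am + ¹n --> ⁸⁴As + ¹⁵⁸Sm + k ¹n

Conserve mass number: 244 = 84 + 158 + k, so k = 244 − 242 = 2.
Check atomic number: 95 = 33 + 62 + 0 = 95. ✓

2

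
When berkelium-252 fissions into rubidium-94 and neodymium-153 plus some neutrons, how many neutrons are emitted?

Conserve mass number: 252 = 94 + 153 + k, so k = 252 − 247 = 5.
Check atomic number: 97 = 37 + 60 + 0 = 97. ✓

5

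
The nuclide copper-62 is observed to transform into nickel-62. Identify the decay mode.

beta-plus decay or electron capture

ΔA = 62 − 62 = 0; ΔZ = 28 − 29 = -1.
A is unchanged and Z drops by 1 — a proton has become a neutron (β⁺ emission or electron capture).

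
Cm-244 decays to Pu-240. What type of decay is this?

alpha decay

ΔA = 240 − 244 = -4; ΔZ = 94 − 96 = -2.
A drops by 4 and Z drops by 2 — the signature of alpha emission.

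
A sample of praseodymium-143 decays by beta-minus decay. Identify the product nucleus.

Nd-143

Beta-minus decay: mass number changes by +0, atomic number by +1.
A: 143 = 143; Z: 59 + 1 = 60.
Z = 60 is neodymium, so the daughter is neodymium-143.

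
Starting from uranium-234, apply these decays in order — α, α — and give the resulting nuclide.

Ra-226

Start: (A, Z) = (234, 92).
After α: (230, 90).
After α: (226, 88).
Z = 88 is radium.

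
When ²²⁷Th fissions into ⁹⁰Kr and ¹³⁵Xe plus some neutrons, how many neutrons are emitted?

Conserve mass number: 227 = 90 + 135 + k, so k = 227 − 225 = 2.
Check atomic number: 90 = 36 + 54 + 0 = 90. ✓

2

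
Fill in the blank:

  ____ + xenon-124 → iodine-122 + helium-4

Conserve mass number: A + 124 = 122 + 4, so A = 2.
Conserve atomic number: Z + 54 = 53 + 2, so Z = 1.
A = 2 and Z = 1 is hydrogen-2 — a deuteron.

deuteron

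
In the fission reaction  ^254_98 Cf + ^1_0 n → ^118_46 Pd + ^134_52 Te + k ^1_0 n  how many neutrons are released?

3

Conserve mass number: 255 = 118 + 134 + k, so k = 255 − 252 = 3.
Check atomic number: 98 = 46 + 52 + 0 = 98. ✓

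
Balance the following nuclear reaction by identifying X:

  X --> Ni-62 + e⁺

Cu-62

Conserve mass number: A = 62 + 0, so A = 62.
Conserve atomic number: Z = 28 + 1, so Z = 29.
Z = 29 is copper, so the species is Cu-62.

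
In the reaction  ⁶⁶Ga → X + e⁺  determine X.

Conserve mass number: 66 = A + 0, so A = 66.
Conserve atomic number: 31 = Z + 1, so Z = 30.
Z = 30 is zinc, so the species is ⁶⁶Zn.

Zn-66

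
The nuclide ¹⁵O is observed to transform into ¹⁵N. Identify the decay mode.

ΔA = 15 − 15 = 0; ΔZ = 7 − 8 = -1.
A is unchanged and Z drops by 1 — a proton has become a neutron (β⁺ emission or electron capture).

beta-plus decay or electron capture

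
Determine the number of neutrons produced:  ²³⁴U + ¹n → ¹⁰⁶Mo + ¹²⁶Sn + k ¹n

Conserve mass number: 235 = 106 + 126 + k, so k = 235 − 232 = 3.
Check atomic number: 92 = 42 + 50 + 0 = 92. ✓

3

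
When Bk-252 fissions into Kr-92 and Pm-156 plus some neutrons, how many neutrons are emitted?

4

Conserve mass number: 252 = 92 + 156 + k, so k = 252 − 248 = 4.
Check atomic number: 97 = 36 + 61 + 0 = 97. ✓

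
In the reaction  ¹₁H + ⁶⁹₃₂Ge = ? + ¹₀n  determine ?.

As-69

Conserve mass number: 1 + 69 = A + 1, so A = 69.
Conserve atomic number: 1 + 32 = Z + 0, so Z = 33.
Z = 33 is arsenic, so the species is ⁶⁹₃₃As.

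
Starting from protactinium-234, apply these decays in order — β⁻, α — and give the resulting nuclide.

Start: (A, Z) = (234, 91).
After β⁻: (234, 92).
After α: (230, 90).
Z = 90 is thorium.

Th-230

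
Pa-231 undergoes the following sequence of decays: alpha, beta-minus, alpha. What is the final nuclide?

Ra-223

Start: (A, Z) = (231, 91).
After α: (227, 89).
After β⁻: (227, 90).
After α: (223, 88).
Z = 88 is radium.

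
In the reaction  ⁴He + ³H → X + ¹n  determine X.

Conserve mass number: 4 + 3 = A + 1, so A = 6.
Conserve atomic number: 2 + 1 = Z + 0, so Z = 3.
Z = 3 is lithium, so the species is ⁶Li.

Li-6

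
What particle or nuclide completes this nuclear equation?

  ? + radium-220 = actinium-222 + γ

Conserve mass number: A + 220 = 222 + 0, so A = 2.
Conserve atomic number: Z + 88 = 89 + 0, so Z = 1.
A = 2 and Z = 1 is hydrogen-2 — a deuteron.

deuteron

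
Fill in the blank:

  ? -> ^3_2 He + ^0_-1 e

H-3

Conserve mass number: A = 3 + 0, so A = 3.
Conserve atomic number: Z = 2 − 1, so Z = 1.
A = 3 and Z = 1 is ^3_1 H — a triton.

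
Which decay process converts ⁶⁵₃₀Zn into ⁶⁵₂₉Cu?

ΔA = 65 − 65 = 0; ΔZ = 29 − 30 = -1.
A is unchanged and Z drops by 1 — a proton has become a neutron (β⁺ emission or electron capture).

beta-plus decay or electron capture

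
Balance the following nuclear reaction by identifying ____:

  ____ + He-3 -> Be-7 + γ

alpha particle

Conserve mass number: A + 3 = 7 + 0, so A = 4.
Conserve atomic number: Z + 2 = 4 + 0, so Z = 2.
A = 4 and Z = 2 is He-4 — an alpha particle.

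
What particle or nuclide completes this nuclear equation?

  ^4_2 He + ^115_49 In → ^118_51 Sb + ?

Conserve mass number: 4 + 115 = 118 + A, so A = 1.
Conserve atomic number: 2 + 49 = 51 + Z, so Z = 0.
A = 1 and Z = 0 is ^1_0 n — a neutron.

neutron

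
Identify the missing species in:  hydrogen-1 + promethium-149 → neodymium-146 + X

alpha particle

Conserve mass number: 1 + 149 = 146 + A, so A = 4.
Conserve atomic number: 1 + 61 = 60 + Z, so Z = 2.
A = 4 and Z = 2 is helium-4 — an alpha particle.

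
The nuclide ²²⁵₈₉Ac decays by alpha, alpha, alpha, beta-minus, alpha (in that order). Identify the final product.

Start: (A, Z) = (225, 89).
After α: (221, 87).
After α: (217, 85).
After α: (213, 83).
After β⁻: (213, 84).
After α: (209, 82).
Z = 82 is lead.

Pb-209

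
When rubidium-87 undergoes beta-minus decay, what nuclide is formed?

Sr-87

Beta-minus decay: mass number changes by +0, atomic number by +1.
A: 87 = 87; Z: 37 + 1 = 38.
Z = 38 is strontium, so the daughter is strontium-87.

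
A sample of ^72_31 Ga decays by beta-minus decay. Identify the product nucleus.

Beta-minus decay: mass number changes by +0, atomic number by +1.
A: 72 = 72; Z: 31 + 1 = 32.
Z = 32 is germanium, so the daughter is ^72_32 Ge.

Ge-72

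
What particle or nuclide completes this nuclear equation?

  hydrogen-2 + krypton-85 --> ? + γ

Conserve mass number: 2 + 85 = A + 0, so A = 87.
Conserve atomic number: 1 + 36 = Z + 0, so Z = 37.
Z = 37 is rubidium, so the species is rubidium-87.

Rb-87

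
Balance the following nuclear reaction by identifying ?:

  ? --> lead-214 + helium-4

Conserve mass number: A = 214 + 4, so A = 218.
Conserve atomic number: Z = 82 + 2, so Z = 84.
Z = 84 is polonium, so the species is polonium-218.

Po-218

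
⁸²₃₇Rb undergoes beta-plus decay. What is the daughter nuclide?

Kr-82

Beta-plus decay: mass number changes by +0, atomic number by -1.
A: 82 = 82; Z: 37 − 1 = 36.
Z = 36 is krypton, so the daughter is ⁸²₃₆Kr.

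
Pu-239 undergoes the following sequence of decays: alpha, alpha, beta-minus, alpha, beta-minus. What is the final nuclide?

Th-227

Start: (A, Z) = (239, 94).
After α: (235, 92).
After α: (231, 90).
After β⁻: (231, 91).
After α: (227, 89).
After β⁻: (227, 90).
Z = 90 is thorium.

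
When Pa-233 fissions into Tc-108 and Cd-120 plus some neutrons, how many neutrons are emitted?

Conserve mass number: 233 = 108 + 120 + k, so k = 233 − 228 = 5.
Check atomic number: 91 = 43 + 48 + 0 = 91. ✓

5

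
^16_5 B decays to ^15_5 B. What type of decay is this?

ΔA = 15 − 16 = -1; ΔZ = 5 − 5 = +0.
A drops by 1 with Z unchanged — a neutron was emitted.

neutron emission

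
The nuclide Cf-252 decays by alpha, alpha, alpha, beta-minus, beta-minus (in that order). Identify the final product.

Start: (A, Z) = (252, 98).
After α: (248, 96).
After α: (244, 94).
After α: (240, 92).
After β⁻: (240, 93).
After β⁻: (240, 94).
Z = 94 is plutonium.

Pu-240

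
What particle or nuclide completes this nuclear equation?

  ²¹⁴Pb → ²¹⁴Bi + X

Conserve mass number: 214 = 214 + A, so A = 0.
Conserve atomic number: 82 = 83 + Z, so Z = -1.
A = 0 and Z = -1 is e⁻ — a beta-minus particle.

beta-minus particle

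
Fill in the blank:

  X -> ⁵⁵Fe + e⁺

Conserve mass number: A = 55 + 0, so A = 55.
Conserve atomic number: Z = 26 + 1, so Z = 27.
Z = 27 is cobalt, so the species is ⁵⁵Co.

Co-55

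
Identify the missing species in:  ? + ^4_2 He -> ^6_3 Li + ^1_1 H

Conserve mass number: A + 4 = 6 + 1, so A = 3.
Conserve atomic number: Z + 2 = 3 + 1, so Z = 2.
Z = 2 is helium, so the species is ^3_2 He.

He-3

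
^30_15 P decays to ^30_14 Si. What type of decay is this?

beta-plus decay or electron capture

ΔA = 30 − 30 = 0; ΔZ = 14 − 15 = -1.
A is unchanged and Z drops by 1 — a proton has become a neutron (β⁺ emission or electron capture).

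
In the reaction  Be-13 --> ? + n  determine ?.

Conserve mass number: 13 = A + 1, so A = 12.
Conserve atomic number: 4 = Z + 0, so Z = 4.
Z = 4 is beryllium, so the species is Be-12.

Be-12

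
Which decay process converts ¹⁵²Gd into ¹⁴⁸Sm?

ΔA = 148 − 152 = -4; ΔZ = 62 − 64 = -2.
A drops by 4 and Z drops by 2 — the signature of alpha emission.

alpha decay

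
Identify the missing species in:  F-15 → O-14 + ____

proton

Conserve mass number: 15 = 14 + A, so A = 1.
Conserve atomic number: 9 = 8 + Z, so Z = 1.
A = 1 and Z = 1 is H-1 — a proton.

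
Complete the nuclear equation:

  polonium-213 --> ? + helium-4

Pb-209

Conserve mass number: 213 = A + 4, so A = 209.
Conserve atomic number: 84 = Z + 2, so Z = 82.
Z = 82 is lead, so the species is lead-209.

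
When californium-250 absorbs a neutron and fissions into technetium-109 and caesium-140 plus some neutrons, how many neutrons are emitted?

2

Conserve mass number: 251 = 109 + 140 + k, so k = 251 − 249 = 2.
Check atomic number: 98 = 43 + 55 + 0 = 98. ✓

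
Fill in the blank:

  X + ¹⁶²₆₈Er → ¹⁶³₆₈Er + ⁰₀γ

neutron

Conserve mass number: A + 162 = 163 + 0, so A = 1.
Conserve atomic number: Z + 68 = 68 + 0, so Z = 0.
A = 1 and Z = 0 is ¹₀n — a neutron.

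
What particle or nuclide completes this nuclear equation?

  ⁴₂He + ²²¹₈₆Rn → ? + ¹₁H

Fr-224

Conserve mass number: 4 + 221 = A + 1, so A = 224.
Conserve atomic number: 2 + 86 = Z + 1, so Z = 87.
Z = 87 is francium, so the species is ²²⁴₈₇Fr.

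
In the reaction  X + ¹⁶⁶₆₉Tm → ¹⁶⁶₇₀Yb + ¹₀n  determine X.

proton

Conserve mass number: A + 166 = 166 + 1, so A = 1.
Conserve atomic number: Z + 69 = 70 + 0, so Z = 1.
A = 1 and Z = 1 is ¹₁H — a proton.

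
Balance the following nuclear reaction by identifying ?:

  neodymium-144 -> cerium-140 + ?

Conserve mass number: 144 = 140 + A, so A = 4.
Conserve atomic number: 60 = 58 + Z, so Z = 2.
A = 4 and Z = 2 is helium-4 — an alpha particle.

alpha particle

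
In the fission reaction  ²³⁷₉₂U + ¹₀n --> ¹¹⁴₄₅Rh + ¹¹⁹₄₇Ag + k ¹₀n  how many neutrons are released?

Conserve mass number: 238 = 114 + 119 + k, so k = 238 − 233 = 5.
Check atomic number: 92 = 45 + 47 + 0 = 92. ✓

5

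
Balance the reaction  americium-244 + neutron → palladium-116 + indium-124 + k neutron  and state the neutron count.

Conserve mass number: 245 = 116 + 124 + k, so k = 245 − 240 = 5.
Check atomic number: 95 = 46 + 49 + 0 = 95. ✓

5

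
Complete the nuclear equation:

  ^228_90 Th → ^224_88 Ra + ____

alpha particle

Conserve mass number: 228 = 224 + A, so A = 4.
Conserve atomic number: 90 = 88 + Z, so Z = 2.
A = 4 and Z = 2 is ^4_2 He — an alpha particle.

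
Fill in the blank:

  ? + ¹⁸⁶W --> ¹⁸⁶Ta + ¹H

Conserve mass number: A + 186 = 186 + 1, so A = 1.
Conserve atomic number: Z + 74 = 73 + 1, so Z = 0.
A = 1 and Z = 0 is ¹n — a neutron.

neutron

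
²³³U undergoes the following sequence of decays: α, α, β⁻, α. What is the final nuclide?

Start: (A, Z) = (233, 92).
After α: (229, 90).
After α: (225, 88).
After β⁻: (225, 89).
After α: (221, 87).
Z = 87 is francium.

Fr-221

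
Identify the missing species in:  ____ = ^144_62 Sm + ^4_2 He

Conserve mass number: A = 144 + 4, so A = 148.
Conserve atomic number: Z = 62 + 2, so Z = 64.
Z = 64 is gadolinium, so the species is ^148_64 Gd.

Gd-148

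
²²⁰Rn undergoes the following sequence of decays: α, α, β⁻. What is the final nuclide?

Bi-212

Start: (A, Z) = (220, 86).
After α: (216, 84).
After α: (212, 82).
After β⁻: (212, 83).
Z = 83 is bismuth.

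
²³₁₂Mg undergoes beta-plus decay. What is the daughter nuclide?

Beta-plus decay: mass number changes by +0, atomic number by -1.
A: 23 = 23; Z: 12 − 1 = 11.
Z = 11 is sodium, so the daughter is ²³₁₁Na.

Na-23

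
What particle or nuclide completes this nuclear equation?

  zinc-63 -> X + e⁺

Conserve mass number: 63 = A + 0, so A = 63.
Conserve atomic number: 30 = Z + 1, so Z = 29.
Z = 29 is copper, so the species is copper-63.

Cu-63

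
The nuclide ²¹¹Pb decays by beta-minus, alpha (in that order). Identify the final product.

Start: (A, Z) = (211, 82).
After β⁻: (211, 83).
After α: (207, 81).
Z = 81 is thallium.

Tl-207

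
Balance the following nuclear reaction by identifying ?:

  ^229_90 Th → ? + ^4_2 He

Ra-225

Conserve mass number: 229 = A + 4, so A = 225.
Conserve atomic number: 90 = Z + 2, so Z = 88.
Z = 88 is radium, so the species is ^225_88 Ra.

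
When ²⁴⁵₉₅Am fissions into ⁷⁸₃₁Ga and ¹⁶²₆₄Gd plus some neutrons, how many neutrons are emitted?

Conserve mass number: 245 = 78 + 162 + k, so k = 245 − 240 = 5.
Check atomic number: 95 = 31 + 64 + 0 = 95. ✓

5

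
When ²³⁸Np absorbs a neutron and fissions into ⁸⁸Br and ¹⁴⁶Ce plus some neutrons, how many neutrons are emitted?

5

Conserve mass number: 239 = 88 + 146 + k, so k = 239 − 234 = 5.
Check atomic number: 93 = 35 + 58 + 0 = 93. ✓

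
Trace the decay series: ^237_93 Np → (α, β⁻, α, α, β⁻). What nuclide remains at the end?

Start: (A, Z) = (237, 93).
After α: (233, 91).
After β⁻: (233, 92).
After α: (229, 90).
After α: (225, 88).
After β⁻: (225, 89).
Z = 89 is actinium.

Ac-225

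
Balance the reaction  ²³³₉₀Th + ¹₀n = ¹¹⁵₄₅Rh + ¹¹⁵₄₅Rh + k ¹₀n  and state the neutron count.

4

Conserve mass number: 234 = 115 + 115 + k, so k = 234 − 230 = 4.
Check atomic number: 90 = 45 + 45 + 0 = 90. ✓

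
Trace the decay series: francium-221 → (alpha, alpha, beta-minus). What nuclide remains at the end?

Po-213

Start: (A, Z) = (221, 87).
After α: (217, 85).
After α: (213, 83).
After β⁻: (213, 84).
Z = 84 is polonium.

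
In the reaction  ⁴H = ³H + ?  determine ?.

Conserve mass number: 4 = 3 + A, so A = 1.
Conserve atomic number: 1 = 1 + Z, so Z = 0.
A = 1 and Z = 0 is ¹n — a neutron.

neutron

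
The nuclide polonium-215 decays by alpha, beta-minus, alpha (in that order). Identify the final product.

Start: (A, Z) = (215, 84).
After α: (211, 82).
After β⁻: (211, 83).
After α: (207, 81).
Z = 81 is thallium.

Tl-207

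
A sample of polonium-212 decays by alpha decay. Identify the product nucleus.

Pb-208

Alpha decay: mass number changes by -4, atomic number by -2.
A: 212 − 4 = 208; Z: 84 − 2 = 82.
Z = 82 is lead, so the daughter is lead-208.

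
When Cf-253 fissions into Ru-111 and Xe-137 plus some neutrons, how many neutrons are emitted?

5

Conserve mass number: 253 = 111 + 137 + k, so k = 253 − 248 = 5.
Check atomic number: 98 = 44 + 54 + 0 = 98. ✓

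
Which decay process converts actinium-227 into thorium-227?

ΔA = 227 − 227 = 0; ΔZ = 90 − 89 = +1.
A is unchanged and Z rises by 1 — a neutron has become a proton (β⁻ decay).

beta-minus decay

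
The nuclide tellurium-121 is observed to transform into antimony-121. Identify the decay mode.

ΔA = 121 − 121 = 0; ΔZ = 51 − 52 = -1.
A is unchanged and Z drops by 1 — a proton has become a neutron (β⁺ emission or electron capture).

beta-plus decay or electron capture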